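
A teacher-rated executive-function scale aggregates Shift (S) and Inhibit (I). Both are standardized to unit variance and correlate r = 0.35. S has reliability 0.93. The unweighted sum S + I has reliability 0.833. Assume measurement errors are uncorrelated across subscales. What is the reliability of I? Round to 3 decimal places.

Var(S+I) = 2 + 2·0.35 = 2.700.
True-score variance = ρ_S + ρ_I + 2·0.35, so 0.833 = (0.93 + ρ_I + 0.70) / 2.700.
ρ_I = 0.833·2.700 − 0.93 − 0.70 = 0.619.

0.619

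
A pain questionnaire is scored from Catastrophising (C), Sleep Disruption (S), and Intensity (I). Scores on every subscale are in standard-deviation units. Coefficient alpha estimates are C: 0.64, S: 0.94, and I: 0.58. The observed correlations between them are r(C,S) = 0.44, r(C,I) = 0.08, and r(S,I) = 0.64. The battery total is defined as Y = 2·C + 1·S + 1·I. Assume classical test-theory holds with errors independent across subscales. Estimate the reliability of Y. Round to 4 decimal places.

0.7949

Var(Y) = 2² + 1 + 1 + 2·[2·0.44 + 2·0.08 + 0.64] = 6 + 3.36 = 9.36.
Because errors are independent across components, Cov(Tᵢ,Tⱼ) = Cov(Xᵢ,Xⱼ); the off-diagonal part of the true-score variance is the same as above.
True-score variance = [2²·0.64 + 0.94 + 0.58] + 3.36 = 4.08 + 3.36 = 7.44.
Reliability = 7.44 / 9.36 = 0.7949.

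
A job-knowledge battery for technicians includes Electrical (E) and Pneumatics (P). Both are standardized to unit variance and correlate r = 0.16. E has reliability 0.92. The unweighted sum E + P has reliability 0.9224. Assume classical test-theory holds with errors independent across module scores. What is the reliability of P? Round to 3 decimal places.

0.900

Var(E+P) = 2 + 2·0.16 = 2.320.
True-score variance = ρ_E + ρ_P + 2·0.16, so 0.9224 = (0.92 + ρ_P + 0.32) / 2.320.
ρ_P = 0.9224·2.320 − 0.92 − 0.32 = 0.900.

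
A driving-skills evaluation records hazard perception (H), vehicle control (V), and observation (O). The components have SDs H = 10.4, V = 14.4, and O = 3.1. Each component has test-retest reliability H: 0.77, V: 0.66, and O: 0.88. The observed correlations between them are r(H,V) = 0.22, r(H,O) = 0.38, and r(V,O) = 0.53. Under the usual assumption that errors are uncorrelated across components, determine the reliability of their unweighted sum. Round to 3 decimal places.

Var(H+V+O) = 10.4² + 14.4² + 3.1² + 2·[10.4·14.4·0.22 + 10.4·3.1·0.38 + 14.4·3.1·0.53] = 325.13 + 137.715 = 462.845.
Under uncorrelated errors the observed covariances equal the true-score covariances, so only the own-variance terms attenuate.
True-score variance = [10.4²·0.77 + 14.4²·0.66 + 3.1²·0.88] + 137.715 = 228.598 + 137.715 = 366.313.
Reliability = 366.313 / 462.845 = 0.791.

0.791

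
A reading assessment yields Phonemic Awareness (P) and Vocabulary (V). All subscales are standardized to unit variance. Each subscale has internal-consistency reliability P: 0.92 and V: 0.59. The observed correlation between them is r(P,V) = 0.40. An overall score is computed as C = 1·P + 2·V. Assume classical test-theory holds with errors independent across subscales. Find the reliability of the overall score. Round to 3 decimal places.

0.739

Var(C) = 1 + 2² + 2·[2·0.40] = 5 + 1.6 = 6.6.
Because errors are independent across components, Cov(Tᵢ,Tⱼ) = Cov(Xᵢ,Xⱼ); the off-diagonal part of the true-score variance is the same as above.
True-score variance = [0.92 + 2²·0.59] + 1.6 = 3.28 + 1.6 = 4.88.
Reliability = 4.88 / 6.6 = 0.739.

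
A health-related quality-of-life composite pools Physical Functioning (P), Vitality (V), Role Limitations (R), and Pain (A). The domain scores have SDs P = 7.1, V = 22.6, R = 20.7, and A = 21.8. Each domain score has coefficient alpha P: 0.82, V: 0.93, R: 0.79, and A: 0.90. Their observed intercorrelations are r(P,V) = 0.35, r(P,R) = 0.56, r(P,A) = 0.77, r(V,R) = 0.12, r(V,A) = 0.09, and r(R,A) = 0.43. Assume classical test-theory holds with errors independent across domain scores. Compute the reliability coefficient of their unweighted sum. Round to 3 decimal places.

Var(P+V+R+A) = 7.1² + 22.6² + 20.7² + 21.8² + 2·[7.1·22.6·0.35 + 7.1·20.7·0.56 + 7.1·21.8·0.77 + 22.6·20.7·0.12 + 22.6·21.8·0.09 + 20.7·21.8·0.43] = 1464.9 + 1104.33 = 2569.23.
With uncorrelated errors the cross-covariances are all true-score covariance, so they carry over unchanged; only the diagonal terms shrink to ρᵢσᵢ².
True-score variance = [7.1²·0.82 + 22.6²·0.93 + 20.7²·0.79 + 21.8²·0.90] + 1104.33 = 1282.57 + 1104.33 = 2386.9.
Reliability = 2386.9 / 2569.23 = 0.929.

0.929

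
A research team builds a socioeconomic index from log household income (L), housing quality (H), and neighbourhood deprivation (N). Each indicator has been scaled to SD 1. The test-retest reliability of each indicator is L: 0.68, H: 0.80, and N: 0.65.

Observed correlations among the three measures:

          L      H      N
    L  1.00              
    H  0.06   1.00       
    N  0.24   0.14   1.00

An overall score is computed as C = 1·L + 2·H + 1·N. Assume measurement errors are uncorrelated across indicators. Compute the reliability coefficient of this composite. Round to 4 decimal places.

Var(C) = 1 + 2² + 1 + 2·[2·0.06 + 0.24 + 2·0.14] = 6 + 1.28 = 7.28.
Under uncorrelated errors the observed covariances equal the true-score covariances, so only the own-variance terms attenuate.
True-score variance = [0.68 + 2²·0.80 + 0.65] + 1.28 = 4.53 + 1.28 = 5.81.
Reliability = 5.81 / 7.28 = 0.7981.

0.7981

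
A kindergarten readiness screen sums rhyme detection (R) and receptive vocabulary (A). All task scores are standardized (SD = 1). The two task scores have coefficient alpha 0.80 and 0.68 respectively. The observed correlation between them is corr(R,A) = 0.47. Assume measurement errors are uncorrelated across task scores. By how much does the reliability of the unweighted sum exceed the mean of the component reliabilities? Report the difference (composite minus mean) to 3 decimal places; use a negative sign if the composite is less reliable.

0.083

Var(sum) = 2 + 0.94 = 2.94; true-score variance = 1.48 + 0.94 = 2.42; composite reliability = 0.8231.
Mean component reliability = 0.7400.
Difference = 0.8231 − 0.7400 = 0.083.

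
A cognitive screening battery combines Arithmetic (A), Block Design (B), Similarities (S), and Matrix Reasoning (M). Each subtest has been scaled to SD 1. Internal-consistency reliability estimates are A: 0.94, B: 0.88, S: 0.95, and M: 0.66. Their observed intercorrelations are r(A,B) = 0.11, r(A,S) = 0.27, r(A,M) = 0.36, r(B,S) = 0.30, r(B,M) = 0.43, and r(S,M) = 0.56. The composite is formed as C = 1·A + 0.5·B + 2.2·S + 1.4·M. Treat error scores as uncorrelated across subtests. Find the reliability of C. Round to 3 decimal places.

0.934

Var(C) = 1 + 0.5² + 2.2² + 1.4² + 2·[0.5·0.11 + 2.2·0.27 + 1.4·0.36 + 1.1·0.30 + 0.7·0.43 + 3.08·0.56] = 8.05 + 7.0176 = 15.0676.
With uncorrelated errors the cross-covariances are all true-score covariance, so they carry over unchanged; only the diagonal terms shrink to ρᵢσᵢ².
True-score variance = [0.94 + 0.5²·0.88 + 2.2²·0.95 + 1.4²·0.66] + 7.0176 = 7.0516 + 7.0176 = 14.0692.
Reliability = 14.0692 / 15.0676 = 0.934.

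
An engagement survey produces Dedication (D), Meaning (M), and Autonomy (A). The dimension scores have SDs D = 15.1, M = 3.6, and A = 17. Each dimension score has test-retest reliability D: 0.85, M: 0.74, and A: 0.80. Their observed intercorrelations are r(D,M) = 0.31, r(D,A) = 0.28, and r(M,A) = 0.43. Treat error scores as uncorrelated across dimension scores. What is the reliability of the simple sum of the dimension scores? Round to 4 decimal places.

Var(D+M+A) = 15.1² + 3.6² + 17² + 2·[15.1·3.6·0.31 + 15.1·17·0.28 + 3.6·17·0.43] = 529.97 + 230.087 = 760.057.
With uncorrelated errors the cross-covariances are all true-score covariance, so they carry over unchanged; only the diagonal terms shrink to ρᵢσᵢ².
True-score variance = [15.1²·0.85 + 3.6²·0.74 + 17²·0.80] + 230.087 = 434.599 + 230.087 = 664.686.
Reliability = 664.686 / 760.057 = 0.8745.

0.8745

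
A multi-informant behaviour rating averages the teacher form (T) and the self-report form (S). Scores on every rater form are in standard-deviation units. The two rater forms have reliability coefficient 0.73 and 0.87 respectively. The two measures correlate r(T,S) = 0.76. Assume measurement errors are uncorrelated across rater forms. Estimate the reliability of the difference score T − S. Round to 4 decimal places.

0.1667

Var(T−S) = 1 + 1 − 2·0.76 = 2 − 1.52 = 0.48.
Because errors are independent across components, Cov(Tᵢ,Tⱼ) = Cov(Xᵢ,Xⱼ); the off-diagonal part of the true-score variance is the same as above.
True-score variance = [0.73 + 0.87] − 1.52 = 1.6 − 1.52 = 0.08.
Reliability = 0.08 / 0.48 = 0.1667.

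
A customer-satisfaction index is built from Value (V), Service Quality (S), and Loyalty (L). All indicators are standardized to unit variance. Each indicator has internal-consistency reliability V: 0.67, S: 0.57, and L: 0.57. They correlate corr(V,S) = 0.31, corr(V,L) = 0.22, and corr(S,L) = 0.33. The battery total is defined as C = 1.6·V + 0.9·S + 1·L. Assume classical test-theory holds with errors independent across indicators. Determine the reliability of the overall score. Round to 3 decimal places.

Var(C) = 1.6² + 0.9² + 1 + 2·[1.44·0.31 + 1.6·0.22 + 0.9·0.33] = 4.37 + 2.1908 = 6.5608.
Under uncorrelated errors the observed covariances equal the true-score covariances, so only the own-variance terms attenuate.
True-score variance = [1.6²·0.67 + 0.9²·0.57 + 0.57] + 2.1908 = 2.7469 + 2.1908 = 4.9377.
Reliability = 4.9377 / 6.5608 = 0.753.

0.753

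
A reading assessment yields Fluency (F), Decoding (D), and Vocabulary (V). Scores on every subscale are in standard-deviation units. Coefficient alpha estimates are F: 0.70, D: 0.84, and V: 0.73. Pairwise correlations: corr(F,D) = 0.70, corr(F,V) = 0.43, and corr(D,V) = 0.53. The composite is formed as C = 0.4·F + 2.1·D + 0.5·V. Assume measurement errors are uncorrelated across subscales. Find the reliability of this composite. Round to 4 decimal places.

0.8872

Var(C) = 0.4² + 2.1² + 0.5² + 2·[0.84·0.70 + 0.2·0.43 + 1.05·0.53] = 4.82 + 2.461 = 7.281.
Because errors are independent across components, Cov(Tᵢ,Tⱼ) = Cov(Xᵢ,Xⱼ); the off-diagonal part of the true-score variance is the same as above.
True-score variance = [0.4²·0.70 + 2.1²·0.84 + 0.5²·0.73] + 2.461 = 3.9989 + 2.461 = 6.4599.
Reliability = 6.4599 / 7.281 = 0.8872.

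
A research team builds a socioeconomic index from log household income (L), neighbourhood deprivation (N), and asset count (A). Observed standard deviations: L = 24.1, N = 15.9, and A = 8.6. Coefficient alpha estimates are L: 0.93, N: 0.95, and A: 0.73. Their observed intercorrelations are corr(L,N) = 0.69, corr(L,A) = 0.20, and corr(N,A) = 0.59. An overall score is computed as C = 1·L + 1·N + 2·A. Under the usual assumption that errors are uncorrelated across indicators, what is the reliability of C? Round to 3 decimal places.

0.938

Var(C) = 24.1² + 15.9² + 2²·8.6² + 2·[24.1·15.9·0.69 + 2·24.1·8.6·0.20 + 2·15.9·8.6·0.59] = 1129.46 + 1017.32 = 2146.78.
With uncorrelated errors the cross-covariances are all true-score covariance, so they carry over unchanged; only the diagonal terms shrink to ρᵢσᵢ².
True-score variance = [24.1²·0.93 + 15.9²·0.95 + 2²·8.6²·0.73] + 1017.32 = 996.286 + 1017.32 = 2013.6.
Reliability = 2013.6 / 2146.78 = 0.938.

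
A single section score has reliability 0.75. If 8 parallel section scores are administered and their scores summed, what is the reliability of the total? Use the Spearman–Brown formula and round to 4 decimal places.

0.9600

ρ_k = kρ / (1 + (k−1)ρ) = 8·0.75 / (1 + 7·0.75) = 6.000 / 6.250 = 0.9600.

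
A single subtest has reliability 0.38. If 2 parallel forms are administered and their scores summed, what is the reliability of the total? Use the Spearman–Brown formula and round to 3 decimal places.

0.551

ρ_k = kρ / (1 + (k−1)ρ) = 2·0.38 / (1 + 1·0.38) = 0.760 / 1.380 = 0.551.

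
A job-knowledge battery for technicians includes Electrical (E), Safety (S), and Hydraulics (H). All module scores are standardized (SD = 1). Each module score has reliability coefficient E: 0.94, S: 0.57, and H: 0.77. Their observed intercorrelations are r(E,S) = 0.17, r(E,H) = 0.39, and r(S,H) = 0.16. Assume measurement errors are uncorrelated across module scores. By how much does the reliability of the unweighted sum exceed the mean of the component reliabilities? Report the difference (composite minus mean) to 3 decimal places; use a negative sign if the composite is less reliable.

Var(sum) = 3 + 1.44 = 4.44; true-score variance = 2.28 + 1.44 = 3.72; composite reliability = 0.8378.
Mean component reliability = 0.7600.
Difference = 0.8378 − 0.7600 = 0.078.

0.078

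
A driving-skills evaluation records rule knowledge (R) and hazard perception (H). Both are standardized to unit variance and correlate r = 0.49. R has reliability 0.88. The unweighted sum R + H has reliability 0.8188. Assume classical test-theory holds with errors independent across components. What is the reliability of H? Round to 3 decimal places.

Var(R+H) = 2 + 2·0.49 = 2.980.
True-score variance = ρ_R + ρ_H + 2·0.49, so 0.8188 = (0.88 + ρ_H + 0.98) / 2.980.
ρ_H = 0.8188·2.980 − 0.88 − 0.98 = 0.580.

0.580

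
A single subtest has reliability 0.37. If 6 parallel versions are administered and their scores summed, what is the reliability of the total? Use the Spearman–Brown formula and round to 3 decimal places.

ρ_k = kρ / (1 + (k−1)ρ) = 6·0.37 / (1 + 5·0.37) = 2.220 / 2.850 = 0.779.

0.779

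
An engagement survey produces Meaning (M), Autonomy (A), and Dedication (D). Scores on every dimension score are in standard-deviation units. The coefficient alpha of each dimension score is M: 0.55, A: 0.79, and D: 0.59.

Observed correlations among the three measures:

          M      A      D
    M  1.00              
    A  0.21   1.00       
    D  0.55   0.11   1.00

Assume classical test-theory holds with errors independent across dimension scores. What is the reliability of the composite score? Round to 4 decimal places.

0.7743

Var(M+A+D) = 3 + 2·[0.21 + 0.55 + 0.11] = 3 + 1.74 = 4.74.
Because errors are independent across components, Cov(Tᵢ,Tⱼ) = Cov(Xᵢ,Xⱼ); the off-diagonal part of the true-score variance is the same as above.
True-score variance = [0.55 + 0.79 + 0.59] + 1.74 = 1.93 + 1.74 = 3.67.
Reliability = 3.67 / 4.74 = 0.7743.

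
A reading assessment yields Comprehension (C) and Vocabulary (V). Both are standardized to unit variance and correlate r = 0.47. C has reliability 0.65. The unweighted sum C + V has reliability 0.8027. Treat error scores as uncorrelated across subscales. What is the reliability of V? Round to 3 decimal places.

Var(C+V) = 2 + 2·0.47 = 2.940.
True-score variance = ρ_C + ρ_V + 2·0.47, so 0.8027 = (0.65 + ρ_V + 0.94) / 2.940.
ρ_V = 0.8027·2.940 − 0.65 − 0.94 = 0.770.

0.770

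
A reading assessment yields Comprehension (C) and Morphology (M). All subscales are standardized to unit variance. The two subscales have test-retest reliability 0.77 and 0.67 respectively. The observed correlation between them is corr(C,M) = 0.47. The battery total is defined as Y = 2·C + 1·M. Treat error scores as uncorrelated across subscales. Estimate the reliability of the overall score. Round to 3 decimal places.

Var(Y) = 2² + 1 + 2·[2·0.47] = 5 + 1.88 = 6.88.
Because errors are independent across components, Cov(Tᵢ,Tⱼ) = Cov(Xᵢ,Xⱼ); the off-diagonal part of the true-score variance is the same as above.
True-score variance = [2²·0.77 + 0.67] + 1.88 = 3.75 + 1.88 = 5.63.
Reliability = 5.63 / 6.88 = 0.818.

0.818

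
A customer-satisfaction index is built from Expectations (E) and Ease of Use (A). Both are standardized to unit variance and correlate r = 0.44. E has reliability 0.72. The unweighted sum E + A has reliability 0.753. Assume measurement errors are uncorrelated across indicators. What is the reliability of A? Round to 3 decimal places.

Var(E+A) = 2 + 2·0.44 = 2.880.
True-score variance = ρ_E + ρ_A + 2·0.44, so 0.753 = (0.72 + ρ_A + 0.88) / 2.880.
ρ_A = 0.753·2.880 − 0.72 − 0.88 = 0.569.

0.569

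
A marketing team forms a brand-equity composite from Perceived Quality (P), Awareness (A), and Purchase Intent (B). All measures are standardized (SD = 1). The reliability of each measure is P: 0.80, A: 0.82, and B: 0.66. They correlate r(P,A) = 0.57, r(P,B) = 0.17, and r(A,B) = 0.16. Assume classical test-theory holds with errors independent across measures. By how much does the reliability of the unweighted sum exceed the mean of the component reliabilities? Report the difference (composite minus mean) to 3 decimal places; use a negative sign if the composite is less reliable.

0.090

Var(sum) = 3 + 1.8 = 4.8; true-score variance = 2.28 + 1.8 = 4.08; composite reliability = 0.8500.
Mean component reliability = 0.7600.
Difference = 0.8500 − 0.7600 = 0.090.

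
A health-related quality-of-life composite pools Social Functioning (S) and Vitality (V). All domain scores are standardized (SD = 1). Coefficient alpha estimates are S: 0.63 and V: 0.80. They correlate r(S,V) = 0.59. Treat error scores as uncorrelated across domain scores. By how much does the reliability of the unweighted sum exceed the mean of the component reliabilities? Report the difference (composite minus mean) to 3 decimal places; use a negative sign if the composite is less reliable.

Var(sum) = 2 + 1.18 = 3.18; true-score variance = 1.43 + 1.18 = 2.61; composite reliability = 0.8208.
Mean component reliability = 0.7150.
Difference = 0.8208 − 0.7150 = 0.106.

0.106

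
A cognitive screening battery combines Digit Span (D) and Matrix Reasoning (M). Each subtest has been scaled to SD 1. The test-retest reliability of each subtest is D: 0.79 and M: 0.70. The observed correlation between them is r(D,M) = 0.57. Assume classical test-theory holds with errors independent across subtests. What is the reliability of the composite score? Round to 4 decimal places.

0.8376

Var(D+M) = 2 + 2·[0.57] = 2 + 1.14 = 3.14.
With uncorrelated errors the cross-covariances are all true-score covariance, so they carry over unchanged; only the diagonal terms shrink to ρᵢσᵢ².
True-score variance = [0.79 + 0.70] + 1.14 = 1.49 + 1.14 = 2.63.
Reliability = 2.63 / 3.14 = 0.8376.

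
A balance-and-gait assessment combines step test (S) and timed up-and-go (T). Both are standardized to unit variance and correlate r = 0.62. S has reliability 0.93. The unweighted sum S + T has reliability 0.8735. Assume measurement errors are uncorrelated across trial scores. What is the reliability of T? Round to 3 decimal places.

0.660

Var(S+T) = 2 + 2·0.62 = 3.240.
True-score variance = ρ_S + ρ_T + 2·0.62, so 0.8735 = (0.93 + ρ_T + 1.24) / 3.240.
ρ_T = 0.8735·3.240 − 0.93 − 1.24 = 0.660.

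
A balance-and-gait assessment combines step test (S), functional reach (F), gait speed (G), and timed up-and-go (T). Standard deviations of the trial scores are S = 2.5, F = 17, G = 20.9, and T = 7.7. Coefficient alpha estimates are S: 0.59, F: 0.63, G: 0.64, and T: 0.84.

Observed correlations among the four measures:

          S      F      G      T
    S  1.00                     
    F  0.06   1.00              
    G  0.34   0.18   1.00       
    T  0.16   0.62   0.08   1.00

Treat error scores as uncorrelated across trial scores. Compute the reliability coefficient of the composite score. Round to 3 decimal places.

0.761

Var(S+F+G+T) = 2.5² + 17² + 20.9² + 7.7² + 2·[2.5·17·0.06 + 2.5·20.9·0.34 + 2.5·7.7·0.16 + 17·20.9·0.18 + 17·7.7·0.62 + 20.9·7.7·0.08] = 791.35 + 362.763 = 1154.11.
Under uncorrelated errors the observed covariances equal the true-score covariances, so only the own-variance terms attenuate.
True-score variance = [2.5²·0.59 + 17²·0.63 + 20.9²·0.64 + 7.7²·0.84] + 362.763 = 515.119 + 362.763 = 877.882.
Reliability = 877.882 / 1154.11 = 0.761.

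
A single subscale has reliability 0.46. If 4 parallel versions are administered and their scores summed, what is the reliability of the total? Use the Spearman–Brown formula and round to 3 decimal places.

0.773

ρ_k = kρ / (1 + (k−1)ρ) = 4·0.46 / (1 + 3·0.46) = 1.840 / 2.380 = 0.773.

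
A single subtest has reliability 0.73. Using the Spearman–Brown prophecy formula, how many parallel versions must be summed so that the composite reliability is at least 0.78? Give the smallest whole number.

k ≥ ρ*(1−ρ₁)/(ρ₁(1−ρ*)) = 0.78·0.27 / (0.73·0.22) = 1.311.
Smallest integer k = 2.

2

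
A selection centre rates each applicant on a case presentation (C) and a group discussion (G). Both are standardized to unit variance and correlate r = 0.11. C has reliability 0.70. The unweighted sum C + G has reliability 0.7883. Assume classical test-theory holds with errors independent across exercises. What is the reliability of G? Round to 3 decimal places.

0.830

Var(C+G) = 2 + 2·0.11 = 2.220.
True-score variance = ρ_C + ρ_G + 2·0.11, so 0.7883 = (0.70 + ρ_G + 0.22) / 2.220.
ρ_G = 0.7883·2.220 − 0.70 − 0.22 = 0.830.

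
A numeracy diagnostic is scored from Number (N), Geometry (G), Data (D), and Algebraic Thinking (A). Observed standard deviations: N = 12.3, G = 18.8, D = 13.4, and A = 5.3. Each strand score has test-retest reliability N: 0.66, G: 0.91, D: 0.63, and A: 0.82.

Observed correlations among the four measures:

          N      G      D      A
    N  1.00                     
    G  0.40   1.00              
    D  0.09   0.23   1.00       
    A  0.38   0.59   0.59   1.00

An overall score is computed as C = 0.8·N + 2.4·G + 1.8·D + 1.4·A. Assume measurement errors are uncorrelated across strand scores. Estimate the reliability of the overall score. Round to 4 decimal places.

Var(C) = 0.8²·12.3² + 2.4²·18.8² + 1.8²·13.4² + 1.4²·5.3² + 2·[1.92·12.3·18.8·0.40 + 1.44·12.3·13.4·0.09 + 1.12·12.3·5.3·0.38 + 4.32·18.8·13.4·0.23 + 3.36·18.8·5.3·0.59 + 2.52·13.4·5.3·0.59] = 2769.47 + 1560.25 = 4329.72.
Under uncorrelated errors the observed covariances equal the true-score covariances, so only the own-variance terms attenuate.
True-score variance = [0.8²·12.3²·0.66 + 2.4²·18.8²·0.91 + 1.8²·13.4²·0.63 + 1.4²·5.3²·0.82] + 1560.25 = 2328.16 + 1560.25 = 3888.41.
Reliability = 3888.41 / 4329.72 = 0.8981.

0.8981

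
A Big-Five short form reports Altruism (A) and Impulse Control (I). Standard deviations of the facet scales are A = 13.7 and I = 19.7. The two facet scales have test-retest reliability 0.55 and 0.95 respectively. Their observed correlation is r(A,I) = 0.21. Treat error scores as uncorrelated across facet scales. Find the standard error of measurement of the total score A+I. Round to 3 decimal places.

Var(total) = 575.78 + 113.354 = 689.134.
True-score variance = 471.915 + 113.354 = 585.269, so reliability = 0.8493.
Error variance = 689.134 − 585.269 = 103.865; SEM = √103.865 = 10.191.

10.191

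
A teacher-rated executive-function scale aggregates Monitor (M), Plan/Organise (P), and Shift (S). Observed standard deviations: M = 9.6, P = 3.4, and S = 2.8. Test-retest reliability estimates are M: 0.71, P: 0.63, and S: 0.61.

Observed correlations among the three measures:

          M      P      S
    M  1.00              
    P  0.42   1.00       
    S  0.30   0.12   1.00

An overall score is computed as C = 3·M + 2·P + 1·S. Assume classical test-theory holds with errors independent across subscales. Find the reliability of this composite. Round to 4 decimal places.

0.7632

Var(C) = 3²·9.6² + 2²·3.4² + 2.8² + 2·[6·9.6·3.4·0.42 + 3·9.6·2.8·0.30 + 2·3.4·2.8·0.12] = 883.52 + 217.459 = 1100.98.
With uncorrelated errors the cross-covariances are all true-score covariance, so they carry over unchanged; only the diagonal terms shrink to ρᵢσᵢ².
True-score variance = [3²·9.6²·0.71 + 2²·3.4²·0.63 + 2.8²·0.61] + 217.459 = 622.816 + 217.459 = 840.275.
Reliability = 840.275 / 1100.98 = 0.7632.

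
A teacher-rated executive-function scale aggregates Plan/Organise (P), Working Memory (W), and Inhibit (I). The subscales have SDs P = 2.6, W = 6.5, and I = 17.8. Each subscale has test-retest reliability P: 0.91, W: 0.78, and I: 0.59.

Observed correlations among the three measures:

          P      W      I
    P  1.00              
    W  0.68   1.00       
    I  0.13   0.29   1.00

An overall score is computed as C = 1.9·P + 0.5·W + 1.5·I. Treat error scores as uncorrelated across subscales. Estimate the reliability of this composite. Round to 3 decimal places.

0.653

Var(C) = 1.9²·2.6² + 0.5²·6.5² + 1.5²·17.8² + 2·[0.95·2.6·6.5·0.68 + 2.85·2.6·17.8·0.13 + 0.75·6.5·17.8·0.29] = 747.856 + 106.458 = 854.314.
Because errors are independent across components, Cov(Tᵢ,Tⱼ) = Cov(Xᵢ,Xⱼ); the off-diagonal part of the true-score variance is the same as above.
True-score variance = [1.9²·2.6²·0.91 + 0.5²·6.5²·0.78 + 1.5²·17.8²·0.59] + 106.458 = 451.051 + 106.458 = 557.509.
Reliability = 557.509 / 854.314 = 0.653.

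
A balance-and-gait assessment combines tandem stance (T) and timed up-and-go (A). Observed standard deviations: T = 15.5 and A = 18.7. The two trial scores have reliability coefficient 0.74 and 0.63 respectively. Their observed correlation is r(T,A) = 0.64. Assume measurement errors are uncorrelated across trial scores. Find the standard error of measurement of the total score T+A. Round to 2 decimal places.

13.85

Var(total) = 589.94 + 371.008 = 960.948.
True-score variance = 398.09 + 371.008 = 769.098, so reliability = 0.8004.
Error variance = 960.948 − 769.098 = 191.85; SEM = √191.85 = 13.85.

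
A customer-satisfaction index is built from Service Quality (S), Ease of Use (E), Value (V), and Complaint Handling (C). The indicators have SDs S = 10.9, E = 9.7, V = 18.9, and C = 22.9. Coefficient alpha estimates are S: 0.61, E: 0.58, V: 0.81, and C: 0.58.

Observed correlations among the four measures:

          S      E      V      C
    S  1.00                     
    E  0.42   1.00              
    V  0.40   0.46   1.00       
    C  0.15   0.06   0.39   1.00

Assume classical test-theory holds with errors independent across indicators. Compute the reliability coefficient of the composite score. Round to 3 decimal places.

0.809

Var(S+E+V+C) = 10.9² + 9.7² + 18.9² + 22.9² + 2·[10.9·9.7·0.42 + 10.9·18.9·0.40 + 10.9·22.9·0.15 + 9.7·18.9·0.46 + 9.7·22.9·0.06 + 18.9·22.9·0.39] = 1094.52 + 861.415 = 1955.94.
With uncorrelated errors the cross-covariances are all true-score covariance, so they carry over unchanged; only the diagonal terms shrink to ρᵢσᵢ².
True-score variance = [10.9²·0.61 + 9.7²·0.58 + 18.9²·0.81 + 22.9²·0.58] + 861.415 = 720.544 + 861.415 = 1581.96.
Reliability = 1581.96 / 1955.94 = 0.809.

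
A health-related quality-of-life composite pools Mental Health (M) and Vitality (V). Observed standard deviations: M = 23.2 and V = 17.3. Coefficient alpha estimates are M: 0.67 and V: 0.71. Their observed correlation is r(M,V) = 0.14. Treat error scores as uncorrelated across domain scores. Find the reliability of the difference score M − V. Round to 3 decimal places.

0.635

Var(M−V) = 23.2² + 17.3² − 2·23.2·17.3·0.14 = 837.53 − 112.381 = 725.149.
Under uncorrelated errors the observed covariances equal the true-score covariances, so only the own-variance terms attenuate.
True-score variance = [23.2²·0.67 + 17.3²·0.71] − 112.381 = 573.117 − 112.381 = 460.736.
Reliability = 460.736 / 725.149 = 0.635.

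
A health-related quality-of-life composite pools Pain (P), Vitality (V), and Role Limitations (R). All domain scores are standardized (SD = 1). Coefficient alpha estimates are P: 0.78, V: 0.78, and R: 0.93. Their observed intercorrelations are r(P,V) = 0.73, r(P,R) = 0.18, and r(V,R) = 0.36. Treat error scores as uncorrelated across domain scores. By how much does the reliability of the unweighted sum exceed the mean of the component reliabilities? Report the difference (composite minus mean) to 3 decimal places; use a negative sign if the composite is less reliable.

Var(sum) = 3 + 2.54 = 5.54; true-score variance = 2.49 + 2.54 = 5.03; composite reliability = 0.9079.
Mean component reliability = 0.8300.
Difference = 0.9079 − 0.8300 = 0.078.

0.078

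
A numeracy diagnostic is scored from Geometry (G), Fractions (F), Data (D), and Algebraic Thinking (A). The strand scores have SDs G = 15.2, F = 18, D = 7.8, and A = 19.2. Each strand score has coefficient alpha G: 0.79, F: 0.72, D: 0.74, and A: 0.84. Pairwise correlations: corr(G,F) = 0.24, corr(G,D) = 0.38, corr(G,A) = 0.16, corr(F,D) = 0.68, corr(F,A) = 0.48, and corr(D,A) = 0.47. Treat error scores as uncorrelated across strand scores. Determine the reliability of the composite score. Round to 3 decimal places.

0.891

Var(G+F+D+A) = 15.2² + 18² + 7.8² + 19.2² + 2·[15.2·18·0.24 + 15.2·7.8·0.38 + 15.2·19.2·0.16 + 18·7.8·0.68 + 18·19.2·0.48 + 7.8·19.2·0.47] = 984.52 + 978.317 = 1962.84.
Under uncorrelated errors the observed covariances equal the true-score covariances, so only the own-variance terms attenuate.
True-score variance = [15.2²·0.79 + 18²·0.72 + 7.8²·0.74 + 19.2²·0.84] + 978.317 = 770.481 + 978.317 = 1748.8.
Reliability = 1748.8 / 1962.84 = 0.891.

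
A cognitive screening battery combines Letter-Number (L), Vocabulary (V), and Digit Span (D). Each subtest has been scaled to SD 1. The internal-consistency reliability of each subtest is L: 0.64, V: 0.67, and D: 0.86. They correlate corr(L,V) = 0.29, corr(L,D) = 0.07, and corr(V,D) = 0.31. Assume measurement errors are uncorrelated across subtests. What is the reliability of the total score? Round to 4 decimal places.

Var(L+V+D) = 3 + 2·[0.29 + 0.07 + 0.31] = 3 + 1.34 = 4.34.
Under uncorrelated errors the observed covariances equal the true-score covariances, so only the own-variance terms attenuate.
True-score variance = [0.64 + 0.67 + 0.86] + 1.34 = 2.17 + 1.34 = 3.51.
Reliability = 3.51 / 4.34 = 0.8088.

0.8088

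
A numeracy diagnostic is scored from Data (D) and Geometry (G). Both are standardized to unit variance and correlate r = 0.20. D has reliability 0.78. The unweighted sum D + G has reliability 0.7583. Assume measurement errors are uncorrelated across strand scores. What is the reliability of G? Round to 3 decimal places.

0.640

Var(D+G) = 2 + 2·0.20 = 2.400.
True-score variance = ρ_D + ρ_G + 2·0.20, so 0.7583 = (0.78 + ρ_G + 0.40) / 2.400.
ρ_G = 0.7583·2.400 − 0.78 − 0.40 = 0.640.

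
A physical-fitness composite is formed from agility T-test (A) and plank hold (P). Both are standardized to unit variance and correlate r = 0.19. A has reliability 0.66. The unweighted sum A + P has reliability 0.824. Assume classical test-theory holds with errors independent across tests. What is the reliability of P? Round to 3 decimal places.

0.921

Var(A+P) = 2 + 2·0.19 = 2.380.
True-score variance = ρ_A + ρ_P + 2·0.19, so 0.824 = (0.66 + ρ_P + 0.38) / 2.380.
ρ_P = 0.824·2.380 − 0.66 − 0.38 = 0.921.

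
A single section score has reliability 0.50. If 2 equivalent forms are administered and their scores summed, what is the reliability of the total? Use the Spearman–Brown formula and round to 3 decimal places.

0.667

ρ_k = kρ / (1 + (k−1)ρ) = 2·0.50 / (1 + 1·0.50) = 1.000 / 1.500 = 0.667.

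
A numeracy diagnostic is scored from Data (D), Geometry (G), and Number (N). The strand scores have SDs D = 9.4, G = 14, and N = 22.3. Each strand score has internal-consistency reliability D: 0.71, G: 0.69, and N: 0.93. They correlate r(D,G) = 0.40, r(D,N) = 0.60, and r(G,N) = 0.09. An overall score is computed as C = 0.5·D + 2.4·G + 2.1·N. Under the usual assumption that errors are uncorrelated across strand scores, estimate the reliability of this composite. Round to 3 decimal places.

0.873

Var(C) = 0.5²·9.4² + 2.4²·14² + 2.1²·22.3² + 2·[1.2·9.4·14·0.40 + 1.05·9.4·22.3·0.60 + 5.04·14·22.3·0.09] = 3344.1 + 673.685 = 4017.78.
Because errors are independent across components, Cov(Tᵢ,Tⱼ) = Cov(Xᵢ,Xⱼ); the off-diagonal part of the true-score variance is the same as above.
True-score variance = [0.5²·9.4²·0.71 + 2.4²·14²·0.69 + 2.1²·22.3²·0.93] + 673.685 = 2834.2 + 673.685 = 3507.89.
Reliability = 3507.89 / 4017.78 = 0.873.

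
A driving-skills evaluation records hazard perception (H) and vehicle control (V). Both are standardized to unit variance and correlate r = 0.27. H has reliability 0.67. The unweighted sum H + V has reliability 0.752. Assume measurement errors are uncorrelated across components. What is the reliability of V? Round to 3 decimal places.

0.700

Var(H+V) = 2 + 2·0.27 = 2.540.
True-score variance = ρ_H + ρ_V + 2·0.27, so 0.752 = (0.67 + ρ_V + 0.54) / 2.540.
ρ_V = 0.752·2.540 − 0.67 − 0.54 = 0.700.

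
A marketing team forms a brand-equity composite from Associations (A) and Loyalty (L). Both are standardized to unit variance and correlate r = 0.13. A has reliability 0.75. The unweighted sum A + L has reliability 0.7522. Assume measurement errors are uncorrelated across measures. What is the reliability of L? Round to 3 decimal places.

Var(A+L) = 2 + 2·0.13 = 2.260.
True-score variance = ρ_A + ρ_L + 2·0.13, so 0.7522 = (0.75 + ρ_L + 0.26) / 2.260.
ρ_L = 0.7522·2.260 − 0.75 − 0.26 = 0.690.

0.690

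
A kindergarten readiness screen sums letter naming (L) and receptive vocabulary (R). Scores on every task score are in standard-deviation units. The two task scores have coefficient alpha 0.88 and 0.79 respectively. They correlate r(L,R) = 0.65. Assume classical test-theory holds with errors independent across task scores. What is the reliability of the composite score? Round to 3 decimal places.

0.900

Var(L+R) = 2 + 2·[0.65] = 2 + 1.3 = 3.3.
With uncorrelated errors the cross-covariances are all true-score covariance, so they carry over unchanged; only the diagonal terms shrink to ρᵢσᵢ².
True-score variance = [0.88 + 0.79] + 1.3 = 1.67 + 1.3 = 2.97.
Reliability = 2.97 / 3.3 = 0.900.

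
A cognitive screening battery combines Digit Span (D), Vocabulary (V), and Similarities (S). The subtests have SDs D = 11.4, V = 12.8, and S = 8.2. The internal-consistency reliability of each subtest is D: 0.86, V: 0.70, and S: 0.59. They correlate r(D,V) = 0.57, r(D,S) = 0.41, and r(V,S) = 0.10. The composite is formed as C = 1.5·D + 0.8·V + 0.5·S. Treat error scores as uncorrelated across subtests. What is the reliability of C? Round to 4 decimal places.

0.8833

Var(C) = 1.5²·11.4² + 0.8²·12.8² + 0.5²·8.2² + 2·[1.2·11.4·12.8·0.57 + 0.75·11.4·8.2·0.41 + 0.4·12.8·8.2·0.10] = 414.078 + 265.506 = 679.583.
With uncorrelated errors the cross-covariances are all true-score covariance, so they carry over unchanged; only the diagonal terms shrink to ρᵢσᵢ².
True-score variance = [1.5²·11.4²·0.86 + 0.8²·12.8²·0.70 + 0.5²·8.2²·0.59] + 265.506 = 334.791 + 265.506 = 600.296.
Reliability = 600.296 / 679.583 = 0.8833.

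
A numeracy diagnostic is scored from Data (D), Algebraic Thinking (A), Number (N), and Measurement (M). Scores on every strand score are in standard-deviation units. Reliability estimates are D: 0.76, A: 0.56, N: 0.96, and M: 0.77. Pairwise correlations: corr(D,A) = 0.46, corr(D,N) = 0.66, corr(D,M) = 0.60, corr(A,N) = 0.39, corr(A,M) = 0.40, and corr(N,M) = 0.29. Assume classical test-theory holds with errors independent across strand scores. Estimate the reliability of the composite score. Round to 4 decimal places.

Var(D+A+N+M) = 4 + 2·[0.46 + 0.66 + 0.60 + 0.39 + 0.40 + 0.29] = 4 + 5.6 = 9.6.
Because errors are independent across components, Cov(Tᵢ,Tⱼ) = Cov(Xᵢ,Xⱼ); the off-diagonal part of the true-score variance is the same as above.
True-score variance = [0.76 + 0.56 + 0.96 + 0.77] + 5.6 = 3.05 + 5.6 = 8.65.
Reliability = 8.65 / 9.6 = 0.9010.

0.9010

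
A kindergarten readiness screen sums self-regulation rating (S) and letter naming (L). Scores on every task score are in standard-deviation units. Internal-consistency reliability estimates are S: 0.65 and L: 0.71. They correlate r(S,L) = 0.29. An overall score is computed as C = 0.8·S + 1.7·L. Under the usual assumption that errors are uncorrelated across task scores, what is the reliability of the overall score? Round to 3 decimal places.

Var(C) = 0.8² + 1.7² + 2·[1.36·0.29] = 3.53 + 0.7888 = 4.3188.
Because errors are independent across components, Cov(Tᵢ,Tⱼ) = Cov(Xᵢ,Xⱼ); the off-diagonal part of the true-score variance is the same as above.
True-score variance = [0.8²·0.65 + 1.7²·0.71] + 0.7888 = 2.4679 + 0.7888 = 3.2567.
Reliability = 3.2567 / 4.3188 = 0.754.

0.754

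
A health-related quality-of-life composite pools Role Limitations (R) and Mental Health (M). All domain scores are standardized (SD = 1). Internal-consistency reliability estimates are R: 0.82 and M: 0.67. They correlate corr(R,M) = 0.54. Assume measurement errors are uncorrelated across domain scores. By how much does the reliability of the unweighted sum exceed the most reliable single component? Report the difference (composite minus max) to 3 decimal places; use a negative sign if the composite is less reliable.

Var(sum) = 2 + 1.08 = 3.08; true-score variance = 1.49 + 1.08 = 2.57; composite reliability = 0.8344.
Max component reliability = 0.8200.
Difference = 0.8344 − 0.8200 = 0.014.

0.014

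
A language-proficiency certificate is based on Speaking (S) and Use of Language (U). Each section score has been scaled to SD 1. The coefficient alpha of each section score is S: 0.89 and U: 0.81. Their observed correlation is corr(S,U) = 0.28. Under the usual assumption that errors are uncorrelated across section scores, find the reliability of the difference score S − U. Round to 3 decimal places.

Var(S−U) = 1 + 1 − 2·0.28 = 2 − 0.56 = 1.44.
Because errors are independent across components, Cov(Tᵢ,Tⱼ) = Cov(Xᵢ,Xⱼ); the off-diagonal part of the true-score variance is the same as above.
True-score variance = [0.89 + 0.81] − 0.56 = 1.7 − 0.56 = 1.14.
Reliability = 1.14 / 1.44 = 0.792.

0.792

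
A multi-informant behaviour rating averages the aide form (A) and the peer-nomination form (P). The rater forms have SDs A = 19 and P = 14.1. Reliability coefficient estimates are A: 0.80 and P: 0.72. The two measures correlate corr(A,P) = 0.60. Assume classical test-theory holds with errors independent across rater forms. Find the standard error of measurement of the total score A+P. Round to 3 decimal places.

Var(total) = 559.81 + 321.48 = 881.29.
True-score variance = 431.943 + 321.48 = 753.423, so reliability = 0.8549.
Error variance = 881.29 − 753.423 = 127.867; SEM = √127.867 = 11.308.

11.308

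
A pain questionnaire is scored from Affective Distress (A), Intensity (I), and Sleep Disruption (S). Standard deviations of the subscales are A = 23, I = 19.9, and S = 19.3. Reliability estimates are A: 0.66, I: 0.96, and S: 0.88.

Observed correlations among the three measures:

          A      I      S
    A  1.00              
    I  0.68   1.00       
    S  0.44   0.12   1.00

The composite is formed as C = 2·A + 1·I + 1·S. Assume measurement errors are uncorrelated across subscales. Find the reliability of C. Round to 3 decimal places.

Var(C) = 2²·23² + 19.9² + 19.3² + 2·[2·23·19.9·0.68 + 2·23·19.3·0.44 + 19.9·19.3·0.12] = 2884.5 + 2118.38 = 5002.88.
With uncorrelated errors the cross-covariances are all true-score covariance, so they carry over unchanged; only the diagonal terms shrink to ρᵢσᵢ².
True-score variance = [2²·23²·0.66 + 19.9²·0.96 + 19.3²·0.88] + 2118.38 = 2104.52 + 2118.38 = 4222.91.
Reliability = 4222.91 / 5002.88 = 0.844.

0.844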